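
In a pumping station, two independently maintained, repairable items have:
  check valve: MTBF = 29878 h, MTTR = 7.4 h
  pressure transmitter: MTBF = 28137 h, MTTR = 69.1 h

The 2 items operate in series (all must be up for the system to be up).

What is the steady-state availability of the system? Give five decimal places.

0.99730

A(check valve) = MTBF/(MTBF+MTTR) = 29878/(29878+7.4) = 0.999752
A(pressure transmitter) = MTBF/(MTBF+MTTR) = 28137/(28137+69.1) = 0.997550
Series availability: 0.999752 × 0.997550 = 0.99730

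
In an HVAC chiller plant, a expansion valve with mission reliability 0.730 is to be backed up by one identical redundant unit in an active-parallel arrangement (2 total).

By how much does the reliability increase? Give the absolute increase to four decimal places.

R_before = 0.730
R_after = 1 − (1 − 0.730)^2 = 0.9271
ΔR = 0.9271 − 0.730 = 0.1971

0.1971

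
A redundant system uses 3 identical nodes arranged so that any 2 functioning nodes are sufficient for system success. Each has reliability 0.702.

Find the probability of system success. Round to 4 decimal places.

R = Σ_{i=2}^{3} C(3,i) p^i (1−p)^{3−i} with p = 0.702
C(3,2)·0.702^2·0.298^1 = 0.440567
C(3,3)·0.702^3·0.298^0 = 0.345948
Sum = 0.7865

0.7865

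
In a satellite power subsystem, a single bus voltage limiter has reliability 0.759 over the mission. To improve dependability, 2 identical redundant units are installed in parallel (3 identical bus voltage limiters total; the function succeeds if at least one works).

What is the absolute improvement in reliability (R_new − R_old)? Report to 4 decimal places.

0.2270

R_before = 0.759
R_after = 1 − (1 − 0.759)^3 = 0.9860
ΔR = 0.9860 − 0.759 = 0.2270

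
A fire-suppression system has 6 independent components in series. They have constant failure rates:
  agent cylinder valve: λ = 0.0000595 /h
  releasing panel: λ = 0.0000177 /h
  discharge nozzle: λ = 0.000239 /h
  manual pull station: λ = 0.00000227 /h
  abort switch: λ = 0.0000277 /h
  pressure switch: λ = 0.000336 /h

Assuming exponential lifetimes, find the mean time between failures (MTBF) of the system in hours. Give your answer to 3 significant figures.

Series of exponential components: λ_sys = Σ λ_i
λ_sys = 0.0000595 + 0.0000177 + 0.000239 + 0.00000227 + 0.0000277 + 0.000336 = 6.8217e-04 /h
MTBF = 1 / λ_sys = 1470 h

1470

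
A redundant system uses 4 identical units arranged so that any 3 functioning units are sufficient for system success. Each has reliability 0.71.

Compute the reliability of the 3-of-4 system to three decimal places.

R = Σ_{i=3}^{4} C(4,i) p^i (1−p)^{4−i} with p = 0.71
C(4,3)·0.71^3·0.29^1 = 0.41518
C(4,4)·0.71^4·0.29^0 = 0.25412
Sum = 0.669

0.669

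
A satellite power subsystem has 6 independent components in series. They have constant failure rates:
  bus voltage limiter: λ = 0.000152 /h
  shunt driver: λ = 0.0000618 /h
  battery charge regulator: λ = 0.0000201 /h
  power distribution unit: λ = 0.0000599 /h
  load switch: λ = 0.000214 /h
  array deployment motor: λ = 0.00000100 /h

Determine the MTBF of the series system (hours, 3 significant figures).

1970

Series of exponential components: λ_sys = Σ λ_i
λ_sys = 0.000152 + 0.0000618 + 0.0000201 + 0.0000599 + 0.000214 + 0.00000100 = 5.0880e-04 /h
MTBF = 1 / λ_sys = 1970 h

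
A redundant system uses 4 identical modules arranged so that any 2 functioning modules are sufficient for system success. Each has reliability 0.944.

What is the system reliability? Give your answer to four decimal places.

0.9993

R = Σ_{i=2}^{4} C(4,i) p^i (1−p)^{4−i} with p = 0.944
C(4,2)·0.944^2·0.056^2 = 0.016768
C(4,3)·0.944^3·0.056^1 = 0.188436
C(4,4)·0.944^4·0.056^0 = 0.794123
Sum = 0.9993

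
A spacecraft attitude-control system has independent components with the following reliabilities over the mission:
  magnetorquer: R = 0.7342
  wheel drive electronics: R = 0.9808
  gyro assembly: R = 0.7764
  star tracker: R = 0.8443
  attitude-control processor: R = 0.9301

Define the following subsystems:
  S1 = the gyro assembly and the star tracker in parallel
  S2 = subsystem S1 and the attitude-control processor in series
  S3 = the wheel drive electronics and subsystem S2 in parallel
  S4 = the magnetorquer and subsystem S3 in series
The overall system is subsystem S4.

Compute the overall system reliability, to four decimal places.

Parallel (gyro assembly and star tracker): 1 − (1 − 0.776400)(1 − 0.844300) = 0.965185
Series ([0.965185] and attitude-control processor): 0.965185 × 0.930100 = 0.897719
Parallel (wheel drive electronics and [0.897719]): 1 − (1 − 0.980800)(1 − 0.897719) = 0.998036
Series (magnetorquer and [0.998036]): 0.734200 × 0.998036 = 0.7328

0.7328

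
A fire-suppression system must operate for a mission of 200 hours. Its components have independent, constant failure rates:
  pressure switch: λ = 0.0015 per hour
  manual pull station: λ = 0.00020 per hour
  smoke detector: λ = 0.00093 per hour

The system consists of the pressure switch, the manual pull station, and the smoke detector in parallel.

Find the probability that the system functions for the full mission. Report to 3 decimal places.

0.998

R(pressure switch) = exp(−0.0015 × 200) = 0.74082
R(manual pull station) = exp(−0.00020 × 200) = 0.96079
R(smoke detector) = exp(−0.00093 × 200) = 0.83027
Parallel (pressure switch, manual pull station, and smoke detector): 1 − (1 − 0.74082)(1 − 0.96079)(1 − 0.83027) = 0.998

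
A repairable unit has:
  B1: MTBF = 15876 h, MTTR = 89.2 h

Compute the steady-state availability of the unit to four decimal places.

A(B1) = MTBF/(MTBF+MTTR) = 15876/(15876+89.2) = 0.9944

0.9944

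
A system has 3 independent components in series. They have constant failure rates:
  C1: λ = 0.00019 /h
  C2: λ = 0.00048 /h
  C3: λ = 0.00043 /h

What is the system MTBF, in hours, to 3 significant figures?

Series of exponential components: λ_sys = Σ λ_i
λ_sys = 0.00019 + 0.00048 + 0.00043 = 1.1000e-03 /h
MTBF = 1 / λ_sys = 909 h

909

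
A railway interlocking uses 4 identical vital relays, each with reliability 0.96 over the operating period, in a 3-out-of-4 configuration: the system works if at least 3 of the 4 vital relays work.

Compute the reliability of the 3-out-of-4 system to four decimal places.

R = Σ_{i=3}^{4} C(4,i) p^i (1−p)^{4−i} with p = 0.96
C(4,3)·0.96^3·0.04^1 = 0.141558
C(4,4)·0.96^4·0.04^0 = 0.849347
Sum = 0.9909

0.9909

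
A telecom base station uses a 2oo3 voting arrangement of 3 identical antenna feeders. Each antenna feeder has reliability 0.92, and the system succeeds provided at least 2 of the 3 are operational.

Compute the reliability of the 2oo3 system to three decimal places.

R = Σ_{i=2}^{3} C(3,i) p^i (1−p)^{3−i} with p = 0.92
C(3,2)·0.92^2·0.08^1 = 0.20314
C(3,3)·0.92^3·0.08^0 = 0.77869
Sum = 0.982

0.982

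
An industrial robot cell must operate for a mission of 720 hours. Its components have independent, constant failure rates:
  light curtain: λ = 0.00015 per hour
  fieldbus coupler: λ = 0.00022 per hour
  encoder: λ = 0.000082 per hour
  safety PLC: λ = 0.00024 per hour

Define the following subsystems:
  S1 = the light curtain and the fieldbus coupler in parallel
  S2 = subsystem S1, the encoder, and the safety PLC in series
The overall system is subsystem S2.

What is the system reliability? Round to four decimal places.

R(light curtain) = exp(−0.00015 × 720) = 0.897628
R(fieldbus coupler) = exp(−0.00022 × 720) = 0.853508
R(encoder) = exp(−0.000082 × 720) = 0.942669
R(safety PLC) = exp(−0.00024 × 720) = 0.841306
Parallel (light curtain and fieldbus coupler): 1 − (1 − 0.897628)(1 − 0.853508) = 0.985003
Series ([0.985003], encoder, and safety PLC): 0.985003 × 0.942669 × 0.841306 = 0.7812

0.7812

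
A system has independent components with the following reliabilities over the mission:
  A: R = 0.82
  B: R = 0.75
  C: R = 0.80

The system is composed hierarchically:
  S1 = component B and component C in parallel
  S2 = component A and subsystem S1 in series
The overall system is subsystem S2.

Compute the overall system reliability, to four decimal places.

0.7790

Parallel (B and C): 1 − (1 − 0.750000)(1 − 0.800000) = 0.950000
Series (A and [0.950000]): 0.820000 × 0.950000 = 0.7790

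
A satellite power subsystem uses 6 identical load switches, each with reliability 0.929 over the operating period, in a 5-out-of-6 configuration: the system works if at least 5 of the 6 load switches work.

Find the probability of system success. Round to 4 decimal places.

R = Σ_{i=5}^{6} C(6,i) p^i (1−p)^{6−i} with p = 0.929
C(6,5)·0.929^5·0.071^1 = 0.294773
C(6,6)·0.929^6·0.071^0 = 0.642827
Sum = 0.9376

0.9376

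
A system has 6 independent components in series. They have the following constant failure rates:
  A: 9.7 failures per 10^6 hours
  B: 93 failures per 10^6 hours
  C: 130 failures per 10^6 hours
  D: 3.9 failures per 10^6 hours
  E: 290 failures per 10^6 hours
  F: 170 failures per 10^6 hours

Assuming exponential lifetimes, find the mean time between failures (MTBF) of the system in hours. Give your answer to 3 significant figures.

Series of exponential components: λ_sys = Σ λ_i
λ_sys = 0.0000097 + 0.000093 + 0.00013 + 0.0000039 + 0.00029 + 0.00017 = 6.9660e-04 /h
MTBF = 1 / λ_sys = 1440 h

1440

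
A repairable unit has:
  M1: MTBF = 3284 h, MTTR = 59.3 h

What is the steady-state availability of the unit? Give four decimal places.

A(M1) = MTBF/(MTBF+MTTR) = 3284/(3284+59.3) = 0.9823

0.9823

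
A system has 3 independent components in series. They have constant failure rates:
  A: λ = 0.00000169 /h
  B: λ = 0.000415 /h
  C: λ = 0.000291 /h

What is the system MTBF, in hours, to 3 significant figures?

Series of exponential components: λ_sys = Σ λ_i
λ_sys = 0.00000169 + 0.000415 + 0.000291 = 7.0769e-04 /h
MTBF = 1 / λ_sys = 1410 h

1410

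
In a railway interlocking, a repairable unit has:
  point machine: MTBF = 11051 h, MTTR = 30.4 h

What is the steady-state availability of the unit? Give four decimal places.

A(point machine) = MTBF/(MTBF+MTTR) = 11051/(11051+30.4) = 0.9973

0.9973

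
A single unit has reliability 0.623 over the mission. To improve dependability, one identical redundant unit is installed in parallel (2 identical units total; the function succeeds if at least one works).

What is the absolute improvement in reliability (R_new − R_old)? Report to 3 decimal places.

R_before = 0.623
R_after = 1 − (1 − 0.623)^2 = 0.858
ΔR = 0.858 − 0.623 = 0.235

0.235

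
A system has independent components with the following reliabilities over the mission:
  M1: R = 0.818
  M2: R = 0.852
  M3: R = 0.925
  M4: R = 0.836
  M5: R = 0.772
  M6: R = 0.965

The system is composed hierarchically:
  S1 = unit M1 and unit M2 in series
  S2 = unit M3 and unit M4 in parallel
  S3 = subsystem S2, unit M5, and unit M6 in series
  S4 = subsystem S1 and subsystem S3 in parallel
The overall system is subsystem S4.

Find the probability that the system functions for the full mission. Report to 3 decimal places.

0.920

Series (M1 and M2): 0.81800 × 0.85200 = 0.69694
Parallel (M3 and M4): 1 − (1 − 0.92500)(1 − 0.83600) = 0.98770
Series ([0.98770], M5, and M6): 0.98770 × 0.77200 × 0.96500 = 0.73582
Parallel ([0.69694] and [0.73582]): 1 − (1 − 0.69694)(1 − 0.73582) = 0.920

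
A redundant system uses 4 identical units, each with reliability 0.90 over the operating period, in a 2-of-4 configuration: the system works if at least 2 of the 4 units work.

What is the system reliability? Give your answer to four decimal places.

0.9963

R = Σ_{i=2}^{4} C(4,i) p^i (1−p)^{4−i} with p = 0.90
C(4,2)·0.90^2·0.10^2 = 0.048600
C(4,3)·0.90^3·0.10^1 = 0.291600
C(4,4)·0.90^4·0.10^0 = 0.656100
Sum = 0.9963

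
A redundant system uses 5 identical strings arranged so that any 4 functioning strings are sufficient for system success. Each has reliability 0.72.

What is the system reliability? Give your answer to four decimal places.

0.5697

R = Σ_{i=4}^{5} C(5,i) p^i (1−p)^{5−i} with p = 0.72
C(5,4)·0.72^4·0.28^1 = 0.376234
C(5,5)·0.72^5·0.28^0 = 0.193492
Sum = 0.5697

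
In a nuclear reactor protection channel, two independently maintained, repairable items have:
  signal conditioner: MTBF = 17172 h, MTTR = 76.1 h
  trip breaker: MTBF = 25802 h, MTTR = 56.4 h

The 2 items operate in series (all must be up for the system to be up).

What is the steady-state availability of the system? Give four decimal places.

0.9934

A(signal conditioner) = MTBF/(MTBF+MTTR) = 17172/(17172+76.1) = 0.995588
A(trip breaker) = MTBF/(MTBF+MTTR) = 25802/(25802+56.4) = 0.997819
Series availability: 0.995588 × 0.997819 = 0.9934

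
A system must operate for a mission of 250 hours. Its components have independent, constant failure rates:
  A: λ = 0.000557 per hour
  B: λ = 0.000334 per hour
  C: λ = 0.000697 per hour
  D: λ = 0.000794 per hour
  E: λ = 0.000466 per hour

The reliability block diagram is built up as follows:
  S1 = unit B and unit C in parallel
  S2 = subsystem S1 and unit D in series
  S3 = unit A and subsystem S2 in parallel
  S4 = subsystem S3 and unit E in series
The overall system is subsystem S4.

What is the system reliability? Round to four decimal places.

R(A) = exp(−0.000557 × 250) = 0.870010
R(B) = exp(−0.000334 × 250) = 0.919891
R(C) = exp(−0.000697 × 250) = 0.840087
R(D) = exp(−0.000794 × 250) = 0.819960
R(E) = exp(−0.000466 × 250) = 0.890030
Parallel (B and C): 1 − (1 − 0.919891)(1 − 0.840087) = 0.987190
Series ([0.987190] and D): 0.987190 × 0.819960 = 0.809456
Parallel (A and [0.809456]): 1 − (1 − 0.870010)(1 − 0.809456) = 0.975231
Series ([0.975231] and E): 0.975231 × 0.890030 = 0.8680

0.8680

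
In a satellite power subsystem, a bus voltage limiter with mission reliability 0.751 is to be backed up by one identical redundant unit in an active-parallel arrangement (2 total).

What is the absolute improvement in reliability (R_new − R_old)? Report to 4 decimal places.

R_before = 0.751
R_after = 1 − (1 − 0.751)^2 = 0.9380
ΔR = 0.9380 − 0.751 = 0.1870

0.1870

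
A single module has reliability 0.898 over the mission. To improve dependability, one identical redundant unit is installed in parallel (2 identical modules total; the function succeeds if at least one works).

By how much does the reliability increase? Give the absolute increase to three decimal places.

R_before = 0.898
R_after = 1 − (1 − 0.898)^2 = 0.990
ΔR = 0.990 − 0.898 = 0.092

0.092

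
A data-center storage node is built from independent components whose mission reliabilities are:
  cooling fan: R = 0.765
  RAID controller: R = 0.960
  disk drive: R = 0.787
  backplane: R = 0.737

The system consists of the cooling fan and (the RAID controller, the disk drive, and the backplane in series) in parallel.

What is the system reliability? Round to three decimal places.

Series (RAID controller, disk drive, and backplane): 0.96000 × 0.78700 × 0.73700 = 0.55682
Parallel (cooling fan and [0.55682]): 1 − (1 − 0.76500)(1 − 0.55682) = 0.896

0.896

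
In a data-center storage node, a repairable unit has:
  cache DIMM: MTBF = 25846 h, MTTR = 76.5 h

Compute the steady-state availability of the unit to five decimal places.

A(cache DIMM) = MTBF/(MTBF+MTTR) = 25846/(25846+76.5) = 0.99705

0.99705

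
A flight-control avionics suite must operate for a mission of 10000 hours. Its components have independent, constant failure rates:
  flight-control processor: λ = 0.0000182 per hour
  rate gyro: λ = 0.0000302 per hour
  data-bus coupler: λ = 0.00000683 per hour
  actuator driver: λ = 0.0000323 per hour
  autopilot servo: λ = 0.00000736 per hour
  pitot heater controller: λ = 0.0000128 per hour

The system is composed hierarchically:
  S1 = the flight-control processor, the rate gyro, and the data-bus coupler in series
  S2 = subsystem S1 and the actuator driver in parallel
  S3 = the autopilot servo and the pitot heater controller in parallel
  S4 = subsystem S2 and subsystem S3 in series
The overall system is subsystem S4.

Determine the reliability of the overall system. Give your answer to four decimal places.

R(flight-control processor) = exp(−0.0000182 × 10000) = 0.833601
R(rate gyro) = exp(−0.0000302 × 10000) = 0.739338
R(data-bus coupler) = exp(−0.00000683 × 10000) = 0.933980
R(actuator driver) = exp(−0.0000323 × 10000) = 0.723974
R(autopilot servo) = exp(−0.00000736 × 10000) = 0.929043
R(pitot heater controller) = exp(−0.0000128 × 10000) = 0.879853
Series (flight-control processor, rate gyro, and data-bus coupler): 0.833601 × 0.739338 × 0.933980 = 0.575624
Parallel ([0.575624] and actuator driver): 1 − (1 − 0.575624)(1 − 0.723974) = 0.882861
Parallel (autopilot servo and pitot heater controller): 1 − (1 − 0.929043)(1 − 0.879853) = 0.991475
Series ([0.882861] and [0.991475]): 0.882861 × 0.991475 = 0.8753

0.8753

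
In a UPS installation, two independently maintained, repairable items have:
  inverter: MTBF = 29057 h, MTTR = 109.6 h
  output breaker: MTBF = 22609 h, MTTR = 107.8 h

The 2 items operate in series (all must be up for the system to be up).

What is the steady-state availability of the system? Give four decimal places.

0.9915

A(inverter) = MTBF/(MTBF+MTTR) = 29057/(29057+109.6) = 0.996242
A(output breaker) = MTBF/(MTBF+MTTR) = 22609/(22609+107.8) = 0.995255
Series availability: 0.996242 × 0.995255 = 0.9915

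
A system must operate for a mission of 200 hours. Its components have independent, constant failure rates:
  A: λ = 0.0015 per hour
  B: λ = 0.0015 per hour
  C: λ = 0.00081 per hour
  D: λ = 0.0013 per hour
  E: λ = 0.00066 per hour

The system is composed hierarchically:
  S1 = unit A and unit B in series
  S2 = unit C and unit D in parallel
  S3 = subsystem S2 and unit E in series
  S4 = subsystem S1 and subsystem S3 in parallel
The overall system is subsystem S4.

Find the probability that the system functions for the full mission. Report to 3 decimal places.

R(A) = exp(−0.0015 × 200) = 0.74082
R(B) = exp(−0.0015 × 200) = 0.74082
R(C) = exp(−0.00081 × 200) = 0.85044
R(D) = exp(−0.0013 × 200) = 0.77105
R(E) = exp(−0.00066 × 200) = 0.87634
Series (A and B): 0.74082 × 0.74082 = 0.54881
Parallel (C and D): 1 − (1 − 0.85044)(1 − 0.77105) = 0.96576
Series ([0.96576] and E): 0.96576 × 0.87634 = 0.84633
Parallel ([0.54881] and [0.84633]): 1 − (1 − 0.54881)(1 − 0.84633) = 0.931

0.931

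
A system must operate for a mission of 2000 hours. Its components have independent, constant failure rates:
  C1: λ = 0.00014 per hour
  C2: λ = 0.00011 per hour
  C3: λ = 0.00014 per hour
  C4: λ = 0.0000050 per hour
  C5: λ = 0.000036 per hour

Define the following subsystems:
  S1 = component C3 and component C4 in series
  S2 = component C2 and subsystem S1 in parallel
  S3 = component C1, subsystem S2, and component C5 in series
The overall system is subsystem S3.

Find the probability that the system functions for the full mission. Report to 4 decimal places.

R(C1) = exp(−0.00014 × 2000) = 0.755784
R(C2) = exp(−0.00011 × 2000) = 0.802519
R(C3) = exp(−0.00014 × 2000) = 0.755784
R(C4) = exp(−0.0000050 × 2000) = 0.990050
R(C5) = exp(−0.000036 × 2000) = 0.930531
Series (C3 and C4): 0.755784 × 0.990050 = 0.748264
Parallel (C2 and [0.748264]): 1 − (1 − 0.802519)(1 − 0.748264) = 0.950287
Series (C1, [0.950287], and C5): 0.755784 × 0.950287 × 0.930531 = 0.6683

0.6683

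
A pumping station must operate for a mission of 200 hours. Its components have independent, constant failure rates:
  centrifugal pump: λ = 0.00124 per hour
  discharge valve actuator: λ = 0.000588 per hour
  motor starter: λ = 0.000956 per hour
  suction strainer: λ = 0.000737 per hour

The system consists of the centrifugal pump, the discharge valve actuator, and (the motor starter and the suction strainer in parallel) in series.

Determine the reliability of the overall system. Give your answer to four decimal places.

R(centrifugal pump) = exp(−0.00124 × 200) = 0.780360
R(discharge valve actuator) = exp(−0.000588 × 200) = 0.889052
R(motor starter) = exp(−0.000956 × 200) = 0.825967
R(suction strainer) = exp(−0.000737 × 200) = 0.862949
Parallel (motor starter and suction strainer): 1 − (1 − 0.825967)(1 − 0.862949) = 0.976149
Series (centrifugal pump, discharge valve actuator, and [0.976149]): 0.780360 × 0.889052 × 0.976149 = 0.6772

0.6772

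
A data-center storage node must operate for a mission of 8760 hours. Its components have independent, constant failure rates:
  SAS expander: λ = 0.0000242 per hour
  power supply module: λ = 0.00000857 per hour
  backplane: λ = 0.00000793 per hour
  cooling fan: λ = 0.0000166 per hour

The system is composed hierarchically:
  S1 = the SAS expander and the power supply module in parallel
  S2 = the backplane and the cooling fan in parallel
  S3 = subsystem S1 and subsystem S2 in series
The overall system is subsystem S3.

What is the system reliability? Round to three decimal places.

0.977

R(SAS expander) = exp(−0.0000242 × 8760) = 0.80897
R(power supply module) = exp(−0.00000857 × 8760) = 0.92768
R(backplane) = exp(−0.00000793 × 8760) = 0.93289
R(cooling fan) = exp(−0.0000166 × 8760) = 0.86466
Parallel (SAS expander and power supply module): 1 − (1 − 0.80897)(1 − 0.92768) = 0.98618
Parallel (backplane and cooling fan): 1 − (1 − 0.93289)(1 − 0.86466) = 0.99092
Series ([0.98618] and [0.99092]): 0.98618 × 0.99092 = 0.977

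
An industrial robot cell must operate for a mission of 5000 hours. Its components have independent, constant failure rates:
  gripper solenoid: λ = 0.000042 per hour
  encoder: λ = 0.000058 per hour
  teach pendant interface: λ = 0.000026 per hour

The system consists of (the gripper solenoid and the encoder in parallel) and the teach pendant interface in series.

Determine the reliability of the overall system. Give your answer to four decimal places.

R(gripper solenoid) = exp(−0.000042 × 5000) = 0.810584
R(encoder) = exp(−0.000058 × 5000) = 0.748264
R(teach pendant interface) = exp(−0.000026 × 5000) = 0.878095
Parallel (gripper solenoid and encoder): 1 − (1 − 0.810584)(1 − 0.748264) = 0.952317
Series ([0.952317] and teach pendant interface): 0.952317 × 0.878095 = 0.8362

0.8362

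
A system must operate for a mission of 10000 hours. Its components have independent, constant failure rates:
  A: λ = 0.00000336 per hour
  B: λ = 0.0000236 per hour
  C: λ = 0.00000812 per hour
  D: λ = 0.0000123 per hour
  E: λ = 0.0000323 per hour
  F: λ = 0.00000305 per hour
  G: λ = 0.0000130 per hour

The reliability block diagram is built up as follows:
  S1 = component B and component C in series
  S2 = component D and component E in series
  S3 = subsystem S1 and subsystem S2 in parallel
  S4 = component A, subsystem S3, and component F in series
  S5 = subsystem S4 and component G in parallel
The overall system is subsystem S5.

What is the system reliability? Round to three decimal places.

R(A) = exp(−0.00000336 × 10000) = 0.96696
R(B) = exp(−0.0000236 × 10000) = 0.78978
R(C) = exp(−0.00000812 × 10000) = 0.92201
R(D) = exp(−0.0000123 × 10000) = 0.88426
R(E) = exp(−0.0000323 × 10000) = 0.72397
R(F) = exp(−0.00000305 × 10000) = 0.96996
R(G) = exp(−0.0000130 × 10000) = 0.87810
Series (B and C): 0.78978 × 0.92201 = 0.72819
Series (D and E): 0.88426 × 0.72397 = 0.64018
Parallel ([0.72819] and [0.64018]): 1 − (1 − 0.72819)(1 − 0.64018) = 0.90220
Series (A, [0.90220], and F): 0.96696 × 0.90220 × 0.96996 = 0.84618
Parallel ([0.84618] and G): 1 − (1 − 0.84618)(1 − 0.87810) = 0.981

0.981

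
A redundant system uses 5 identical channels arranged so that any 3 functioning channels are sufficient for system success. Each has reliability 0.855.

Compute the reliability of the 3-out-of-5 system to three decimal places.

R = Σ_{i=3}^{5} C(5,i) p^i (1−p)^{5−i} with p = 0.855
C(5,3)·0.855^3·0.145^2 = 0.13141
C(5,4)·0.855^4·0.145^1 = 0.38744
C(5,5)·0.855^5·0.145^0 = 0.45691
Sum = 0.976

0.976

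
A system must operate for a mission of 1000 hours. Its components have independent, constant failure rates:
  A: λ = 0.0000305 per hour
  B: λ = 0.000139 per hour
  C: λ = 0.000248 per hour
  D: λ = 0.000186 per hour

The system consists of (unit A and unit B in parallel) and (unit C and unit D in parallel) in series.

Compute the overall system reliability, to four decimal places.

0.9590

R(A) = exp(−0.0000305 × 1000) = 0.969960
R(B) = exp(−0.000139 × 1000) = 0.870228
R(C) = exp(−0.000248 × 1000) = 0.780360
R(D) = exp(−0.000186 × 1000) = 0.830274
Parallel (A and B): 1 − (1 − 0.969960)(1 − 0.870228) = 0.996102
Parallel (C and D): 1 − (1 − 0.780360)(1 − 0.830274) = 0.962721
Series ([0.996102] and [0.962721]): 0.996102 × 0.962721 = 0.9590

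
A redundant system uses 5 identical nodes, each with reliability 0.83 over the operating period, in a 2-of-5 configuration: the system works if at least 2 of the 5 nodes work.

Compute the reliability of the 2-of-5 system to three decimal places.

0.996

R = Σ_{i=2}^{5} C(5,i) p^i (1−p)^{5−i} with p = 0.83
C(5,2)·0.83^2·0.17^3 = 0.03385
C(5,3)·0.83^3·0.17^2 = 0.16525
C(5,4)·0.83^4·0.17^1 = 0.40340
C(5,5)·0.83^5·0.17^0 = 0.39390
Sum = 0.996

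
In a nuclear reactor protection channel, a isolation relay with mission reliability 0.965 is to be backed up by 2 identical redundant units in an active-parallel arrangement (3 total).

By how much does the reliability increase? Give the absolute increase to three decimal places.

0.035

R_before = 0.965
R_after = 1 − (1 − 0.965)^3 = 1.000
ΔR = 1.000 − 0.965 = 0.035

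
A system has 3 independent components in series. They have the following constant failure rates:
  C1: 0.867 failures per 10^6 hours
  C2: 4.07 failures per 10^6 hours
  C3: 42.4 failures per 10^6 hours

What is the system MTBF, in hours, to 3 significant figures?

Series of exponential components: λ_sys = Σ λ_i
λ_sys = 0.000000867 + 0.00000407 + 0.0000424 = 4.7337e-05 /h
MTBF = 1 / λ_sys = 21100 h

21100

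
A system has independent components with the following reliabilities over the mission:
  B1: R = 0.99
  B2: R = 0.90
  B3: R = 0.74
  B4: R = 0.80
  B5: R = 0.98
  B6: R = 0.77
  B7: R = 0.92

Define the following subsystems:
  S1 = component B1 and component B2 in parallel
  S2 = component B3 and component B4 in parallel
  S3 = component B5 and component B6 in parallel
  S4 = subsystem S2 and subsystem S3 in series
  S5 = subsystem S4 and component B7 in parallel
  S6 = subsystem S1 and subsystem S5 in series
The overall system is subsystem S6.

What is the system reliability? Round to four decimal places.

Parallel (B1 and B2): 1 − (1 − 0.990000)(1 − 0.900000) = 0.999000
Parallel (B3 and B4): 1 − (1 − 0.740000)(1 − 0.800000) = 0.948000
Parallel (B5 and B6): 1 − (1 − 0.980000)(1 − 0.770000) = 0.995400
Series ([0.948000] and [0.995400]): 0.948000 × 0.995400 = 0.943639
Parallel ([0.943639] and B7): 1 − (1 − 0.943639)(1 − 0.920000) = 0.995491
Series ([0.999000] and [0.995491]): 0.999000 × 0.995491 = 0.9945

0.9945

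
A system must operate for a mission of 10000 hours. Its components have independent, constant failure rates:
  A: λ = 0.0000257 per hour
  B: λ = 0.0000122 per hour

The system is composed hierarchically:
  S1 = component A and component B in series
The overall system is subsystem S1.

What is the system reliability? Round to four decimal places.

R(A) = exp(−0.0000257 × 10000) = 0.773368
R(B) = exp(−0.0000122 × 10000) = 0.885148
Series (A and B): 0.773368 × 0.885148 = 0.6845

0.6845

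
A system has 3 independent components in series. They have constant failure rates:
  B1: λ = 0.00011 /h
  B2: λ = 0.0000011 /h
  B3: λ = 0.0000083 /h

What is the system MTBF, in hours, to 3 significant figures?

8380

Series of exponential components: λ_sys = Σ λ_i
λ_sys = 0.00011 + 0.0000011 + 0.0000083 = 1.1940e-04 /h
MTBF = 1 / λ_sys = 8380 h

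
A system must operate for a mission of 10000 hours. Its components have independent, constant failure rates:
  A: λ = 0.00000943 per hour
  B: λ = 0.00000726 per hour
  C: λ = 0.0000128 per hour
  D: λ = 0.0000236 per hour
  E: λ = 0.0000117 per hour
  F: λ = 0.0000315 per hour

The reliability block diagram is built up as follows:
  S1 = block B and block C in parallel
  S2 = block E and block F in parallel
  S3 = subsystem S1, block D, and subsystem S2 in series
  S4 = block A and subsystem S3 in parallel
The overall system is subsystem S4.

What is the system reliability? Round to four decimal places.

0.9784

R(A) = exp(−0.00000943 × 10000) = 0.910010
R(B) = exp(−0.00000726 × 10000) = 0.929973
R(C) = exp(−0.0000128 × 10000) = 0.879853
R(D) = exp(−0.0000236 × 10000) = 0.789781
R(E) = exp(−0.0000117 × 10000) = 0.889585
R(F) = exp(−0.0000315 × 10000) = 0.729789
Parallel (B and C): 1 − (1 − 0.929973)(1 − 0.879853) = 0.991586
Parallel (E and F): 1 − (1 − 0.889585)(1 − 0.729789) = 0.970165
Series ([0.991586], D, and [0.970165]): 0.991586 × 0.789781 × 0.970165 = 0.759771
Parallel (A and [0.759771]): 1 − (1 − 0.910010)(1 − 0.759771) = 0.9784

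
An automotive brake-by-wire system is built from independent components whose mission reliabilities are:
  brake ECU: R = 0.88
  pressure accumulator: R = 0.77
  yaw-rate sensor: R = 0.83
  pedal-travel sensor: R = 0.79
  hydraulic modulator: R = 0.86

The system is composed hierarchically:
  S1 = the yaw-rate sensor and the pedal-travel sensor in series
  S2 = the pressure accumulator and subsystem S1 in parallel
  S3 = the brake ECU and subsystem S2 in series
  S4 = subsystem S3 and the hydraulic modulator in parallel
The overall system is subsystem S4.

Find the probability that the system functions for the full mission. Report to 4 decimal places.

0.9734

Series (yaw-rate sensor and pedal-travel sensor): 0.830000 × 0.790000 = 0.655700
Parallel (pressure accumulator and [0.655700]): 1 − (1 − 0.770000)(1 − 0.655700) = 0.920811
Series (brake ECU and [0.920811]): 0.880000 × 0.920811 = 0.810314
Parallel ([0.810314] and hydraulic modulator): 1 − (1 − 0.810314)(1 − 0.860000) = 0.9734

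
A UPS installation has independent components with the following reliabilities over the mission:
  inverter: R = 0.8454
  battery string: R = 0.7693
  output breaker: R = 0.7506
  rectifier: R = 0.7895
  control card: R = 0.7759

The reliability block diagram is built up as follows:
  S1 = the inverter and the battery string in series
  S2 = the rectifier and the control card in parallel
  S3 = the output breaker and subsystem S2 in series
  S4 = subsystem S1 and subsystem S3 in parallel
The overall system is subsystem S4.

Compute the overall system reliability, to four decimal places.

Series (inverter and battery string): 0.845400 × 0.769300 = 0.650366
Parallel (rectifier and control card): 1 − (1 − 0.789500)(1 − 0.775900) = 0.952827
Series (output breaker and [0.952827]): 0.750600 × 0.952827 = 0.715192
Parallel ([0.650366] and [0.715192]): 1 − (1 − 0.650366)(1 − 0.715192) = 0.9004

0.9004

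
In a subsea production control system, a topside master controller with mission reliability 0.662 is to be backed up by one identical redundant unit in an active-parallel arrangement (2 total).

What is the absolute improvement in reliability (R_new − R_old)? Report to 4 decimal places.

R_before = 0.662
R_after = 1 − (1 − 0.662)^2 = 0.8858
ΔR = 0.8858 − 0.662 = 0.2238

0.2238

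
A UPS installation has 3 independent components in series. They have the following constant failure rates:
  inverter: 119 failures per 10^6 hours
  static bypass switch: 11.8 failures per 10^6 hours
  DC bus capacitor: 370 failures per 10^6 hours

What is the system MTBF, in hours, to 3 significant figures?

Series of exponential components: λ_sys = Σ λ_i
λ_sys = 0.000119 + 0.0000118 + 0.000370 = 5.0080e-04 /h
MTBF = 1 / λ_sys = 2000 h

2000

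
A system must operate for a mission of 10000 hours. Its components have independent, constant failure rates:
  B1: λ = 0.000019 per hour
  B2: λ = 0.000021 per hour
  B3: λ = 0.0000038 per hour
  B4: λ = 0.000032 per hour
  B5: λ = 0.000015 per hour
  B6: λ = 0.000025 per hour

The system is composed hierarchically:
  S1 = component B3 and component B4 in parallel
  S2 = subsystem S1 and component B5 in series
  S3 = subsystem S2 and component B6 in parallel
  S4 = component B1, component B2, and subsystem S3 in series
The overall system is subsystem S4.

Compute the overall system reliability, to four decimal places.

R(B1) = exp(−0.000019 × 10000) = 0.826959
R(B2) = exp(−0.000021 × 10000) = 0.810584
R(B3) = exp(−0.0000038 × 10000) = 0.962713
R(B4) = exp(−0.000032 × 10000) = 0.726149
R(B5) = exp(−0.000015 × 10000) = 0.860708
R(B6) = exp(−0.000025 × 10000) = 0.778801
Parallel (B3 and B4): 1 − (1 − 0.962713)(1 − 0.726149) = 0.989789
Series ([0.989789] and B5): 0.989789 × 0.860708 = 0.851919
Parallel ([0.851919] and B6): 1 − (1 − 0.851919)(1 − 0.778801) = 0.967245
Series (B1, B2, and [0.967245]): 0.826959 × 0.810584 × 0.967245 = 0.6484

0.6484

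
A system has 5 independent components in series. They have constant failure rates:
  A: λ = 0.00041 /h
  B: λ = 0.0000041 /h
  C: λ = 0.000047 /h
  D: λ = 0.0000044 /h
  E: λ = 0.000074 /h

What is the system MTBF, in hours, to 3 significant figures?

Series of exponential components: λ_sys = Σ λ_i
λ_sys = 0.00041 + 0.0000041 + 0.000047 + 0.0000044 + 0.000074 = 5.3950e-04 /h
MTBF = 1 / λ_sys = 1850 h

1850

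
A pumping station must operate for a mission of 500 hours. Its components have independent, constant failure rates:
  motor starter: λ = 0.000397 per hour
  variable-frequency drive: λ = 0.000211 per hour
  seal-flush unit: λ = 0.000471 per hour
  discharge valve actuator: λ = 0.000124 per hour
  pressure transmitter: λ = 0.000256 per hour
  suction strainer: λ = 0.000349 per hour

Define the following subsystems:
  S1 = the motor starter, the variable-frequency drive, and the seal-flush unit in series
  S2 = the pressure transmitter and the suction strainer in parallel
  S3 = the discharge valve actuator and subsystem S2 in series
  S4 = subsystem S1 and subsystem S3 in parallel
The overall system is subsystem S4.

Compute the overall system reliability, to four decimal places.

R(motor starter) = exp(−0.000397 × 500) = 0.819960
R(variable-frequency drive) = exp(−0.000211 × 500) = 0.899874
R(seal-flush unit) = exp(−0.000471 × 500) = 0.790176
R(discharge valve actuator) = exp(−0.000124 × 500) = 0.939883
R(pressure transmitter) = exp(−0.000256 × 500) = 0.879853
R(suction strainer) = exp(−0.000349 × 500) = 0.839877
Series (motor starter, variable-frequency drive, and seal-flush unit): 0.819960 × 0.899874 × 0.790176 = 0.583040
Parallel (pressure transmitter and suction strainer): 1 − (1 − 0.879853)(1 − 0.839877) = 0.980762
Series (discharge valve actuator and [0.980762]): 0.939883 × 0.980762 = 0.921802
Parallel ([0.583040] and [0.921802]): 1 − (1 − 0.583040)(1 − 0.921802) = 0.9674

0.9674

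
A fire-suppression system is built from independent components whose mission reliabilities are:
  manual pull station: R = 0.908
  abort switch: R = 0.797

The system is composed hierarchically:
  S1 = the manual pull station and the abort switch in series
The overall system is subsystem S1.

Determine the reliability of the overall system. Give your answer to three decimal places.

Series (manual pull station and abort switch): 0.90800 × 0.79700 = 0.724

0.724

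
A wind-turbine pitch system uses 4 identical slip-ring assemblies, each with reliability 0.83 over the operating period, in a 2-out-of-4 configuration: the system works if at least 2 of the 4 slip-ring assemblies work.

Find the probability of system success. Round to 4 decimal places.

R = Σ_{i=2}^{4} C(4,i) p^i (1−p)^{4−i} with p = 0.83
C(4,2)·0.83^2·0.17^2 = 0.119455
C(4,3)·0.83^3·0.17^1 = 0.388815
C(4,4)·0.83^4·0.17^0 = 0.474583
Sum = 0.9829

0.9829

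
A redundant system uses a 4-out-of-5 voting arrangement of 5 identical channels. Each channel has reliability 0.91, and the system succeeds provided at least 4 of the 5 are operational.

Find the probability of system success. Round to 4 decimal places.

R = Σ_{i=4}^{5} C(5,i) p^i (1−p)^{5−i} with p = 0.91
C(5,4)·0.91^4·0.09^1 = 0.308587
C(5,5)·0.91^5·0.09^0 = 0.624032
Sum = 0.9326

0.9326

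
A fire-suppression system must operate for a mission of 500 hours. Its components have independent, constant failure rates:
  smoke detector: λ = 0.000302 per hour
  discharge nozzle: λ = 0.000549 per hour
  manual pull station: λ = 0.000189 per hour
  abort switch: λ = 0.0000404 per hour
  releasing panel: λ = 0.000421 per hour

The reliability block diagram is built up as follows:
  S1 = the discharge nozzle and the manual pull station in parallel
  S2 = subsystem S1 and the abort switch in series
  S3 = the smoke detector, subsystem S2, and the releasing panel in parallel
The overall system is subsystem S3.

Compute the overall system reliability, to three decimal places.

0.999

R(smoke detector) = exp(−0.000302 × 500) = 0.85985
R(discharge nozzle) = exp(−0.000549 × 500) = 0.75995
R(manual pull station) = exp(−0.000189 × 500) = 0.90983
R(abort switch) = exp(−0.0000404 × 500) = 0.98000
R(releasing panel) = exp(−0.000421 × 500) = 0.81018
Parallel (discharge nozzle and manual pull station): 1 − (1 − 0.75995)(1 − 0.90983) = 0.97835
Series ([0.97835] and abort switch): 0.97835 × 0.98000 = 0.95878
Parallel (smoke detector, [0.95878], and releasing panel): 1 − (1 − 0.85985)(1 − 0.95878)(1 − 0.81018) = 0.999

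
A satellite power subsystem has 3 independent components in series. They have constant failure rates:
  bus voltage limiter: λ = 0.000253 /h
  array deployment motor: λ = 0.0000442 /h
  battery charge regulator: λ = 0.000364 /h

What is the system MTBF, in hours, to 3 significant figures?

Series of exponential components: λ_sys = Σ λ_i
λ_sys = 0.000253 + 0.0000442 + 0.000364 = 6.6120e-04 /h
MTBF = 1 / λ_sys = 1510 h

1510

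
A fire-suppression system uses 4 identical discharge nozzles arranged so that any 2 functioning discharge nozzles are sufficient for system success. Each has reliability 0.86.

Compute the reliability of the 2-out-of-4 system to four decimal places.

R = Σ_{i=2}^{4} C(4,i) p^i (1−p)^{4−i} with p = 0.86
C(4,2)·0.86^2·0.14^2 = 0.086977
C(4,3)·0.86^3·0.14^1 = 0.356191
C(4,4)·0.86^4·0.14^0 = 0.547008
Sum = 0.9902

0.9902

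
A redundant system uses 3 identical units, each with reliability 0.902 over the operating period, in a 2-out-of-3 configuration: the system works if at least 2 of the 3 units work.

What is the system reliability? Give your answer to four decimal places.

R = Σ_{i=2}^{3} C(3,i) p^i (1−p)^{3−i} with p = 0.902
C(3,2)·0.902^2·0.098^1 = 0.239200
C(3,3)·0.902^3·0.098^0 = 0.733871
Sum = 0.9731

0.9731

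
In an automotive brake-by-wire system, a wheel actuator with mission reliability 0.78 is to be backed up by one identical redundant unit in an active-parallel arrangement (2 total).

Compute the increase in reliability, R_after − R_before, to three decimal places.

0.172

R_before = 0.78
R_after = 1 − (1 − 0.78)^2 = 0.952
ΔR = 0.952 − 0.78 = 0.172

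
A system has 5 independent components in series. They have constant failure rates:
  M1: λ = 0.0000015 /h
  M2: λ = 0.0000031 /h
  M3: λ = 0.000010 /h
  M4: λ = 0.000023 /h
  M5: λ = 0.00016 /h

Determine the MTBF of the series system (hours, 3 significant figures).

5060

Series of exponential components: λ_sys = Σ λ_i
λ_sys = 0.0000015 + 0.0000031 + 0.000010 + 0.000023 + 0.00016 = 1.9760e-04 /h
MTBF = 1 / λ_sys = 5060 h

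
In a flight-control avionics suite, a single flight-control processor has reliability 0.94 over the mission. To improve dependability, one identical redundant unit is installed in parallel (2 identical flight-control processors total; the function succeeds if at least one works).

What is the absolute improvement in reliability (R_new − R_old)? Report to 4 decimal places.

0.0564

R_before = 0.94
R_after = 1 − (1 − 0.94)^2 = 0.9964
ΔR = 0.9964 − 0.94 = 0.0564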